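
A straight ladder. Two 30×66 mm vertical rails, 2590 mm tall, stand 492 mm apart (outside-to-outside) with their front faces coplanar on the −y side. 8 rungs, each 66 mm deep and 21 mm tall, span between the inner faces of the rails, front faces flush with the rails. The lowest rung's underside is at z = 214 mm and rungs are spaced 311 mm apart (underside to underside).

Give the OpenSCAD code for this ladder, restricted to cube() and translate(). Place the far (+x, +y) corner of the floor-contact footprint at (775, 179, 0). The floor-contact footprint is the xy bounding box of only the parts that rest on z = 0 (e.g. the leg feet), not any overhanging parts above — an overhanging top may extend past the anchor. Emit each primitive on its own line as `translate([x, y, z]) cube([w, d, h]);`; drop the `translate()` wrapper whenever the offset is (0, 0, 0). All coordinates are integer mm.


translate([283, 113, 0]) cube([30, 66, 2590]);
translate([745, 113, 0]) cube([30, 66, 2590]);
translate([313, 113, 214]) cube([432, 66, 21]);
translate([313, 113, 525]) cube([432, 66, 21]);
translate([313, 113, 836]) cube([432, 66, 21]);
translate([313, 113, 1147]) cube([432, 66, 21]);
translate([313, 113, 1458]) cube([432, 66, 21]);
translate([313, 113, 1769]) cube([432, 66, 21]);
translate([313, 113, 2080]) cube([432, 66, 21]);
translate([313, 113, 2391]) cube([432, 66, 21]);


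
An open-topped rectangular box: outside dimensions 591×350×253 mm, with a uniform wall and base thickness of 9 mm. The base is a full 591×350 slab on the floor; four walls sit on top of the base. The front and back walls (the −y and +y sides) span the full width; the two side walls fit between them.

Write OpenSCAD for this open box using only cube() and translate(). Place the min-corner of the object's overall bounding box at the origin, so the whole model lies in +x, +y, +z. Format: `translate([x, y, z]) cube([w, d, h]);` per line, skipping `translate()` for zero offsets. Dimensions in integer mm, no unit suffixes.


cube([591, 350, 9]);
translate([0, 0, 9]) cube([591, 9, 244]);
translate([0, 341, 9]) cube([591, 9, 244]);
translate([0, 9, 9]) cube([9, 332, 244]);
translate([582, 9, 9]) cube([9, 332, 244]);


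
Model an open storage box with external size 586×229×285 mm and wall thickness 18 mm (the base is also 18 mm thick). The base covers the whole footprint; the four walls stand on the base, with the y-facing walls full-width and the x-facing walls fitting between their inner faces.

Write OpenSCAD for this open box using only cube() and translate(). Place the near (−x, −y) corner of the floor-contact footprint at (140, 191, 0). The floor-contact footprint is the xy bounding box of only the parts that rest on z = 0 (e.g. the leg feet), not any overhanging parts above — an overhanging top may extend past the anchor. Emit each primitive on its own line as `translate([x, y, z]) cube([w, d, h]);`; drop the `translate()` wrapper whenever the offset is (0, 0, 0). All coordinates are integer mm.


translate([140, 191, 0]) cube([586, 229, 18]);
translate([140, 191, 18]) cube([586, 18, 267]);
translate([140, 402, 18]) cube([586, 18, 267]);
translate([140, 209, 18]) cube([18, 193, 267]);
translate([708, 209, 18]) cube([18, 193, 267]);


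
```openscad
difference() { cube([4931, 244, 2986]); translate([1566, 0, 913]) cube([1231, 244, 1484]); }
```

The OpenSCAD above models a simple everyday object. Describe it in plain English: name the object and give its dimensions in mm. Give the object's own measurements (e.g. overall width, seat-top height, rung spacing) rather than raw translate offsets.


A wall 4931 mm long (x), 244 mm thick (y), 2986 mm tall, with a rectangular window opening cut through it. The opening is 1231 mm wide and 1484 mm tall; its sill is at z = 913 mm and its near (−x) edge is 1566 mm from the wall's −x end. The opening passes through the full wall thickness.


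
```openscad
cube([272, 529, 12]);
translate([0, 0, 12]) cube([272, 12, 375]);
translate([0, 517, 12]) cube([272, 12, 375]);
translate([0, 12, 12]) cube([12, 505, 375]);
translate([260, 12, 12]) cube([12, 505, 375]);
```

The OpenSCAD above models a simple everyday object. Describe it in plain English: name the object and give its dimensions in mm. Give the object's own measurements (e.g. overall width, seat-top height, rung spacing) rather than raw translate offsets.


An open-topped rectangular box: outside dimensions 272×529×387 mm, with a uniform wall and base thickness of 12 mm. The base is a full 272×529 slab on the floor; four walls sit on top of the base. The front and back walls (the −y and +y sides) span the full width; the two side walls fit between them.


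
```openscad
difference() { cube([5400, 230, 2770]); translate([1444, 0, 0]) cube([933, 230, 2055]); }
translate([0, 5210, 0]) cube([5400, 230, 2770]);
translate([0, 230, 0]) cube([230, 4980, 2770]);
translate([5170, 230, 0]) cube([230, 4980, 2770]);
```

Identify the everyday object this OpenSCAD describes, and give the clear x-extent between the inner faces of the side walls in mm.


A single room. The interior width is 4940 mm.

Four walls enclosing a rectangle with a door in the front wall — a room. Outside width 5400 minus two 230 mm walls gives 4940 mm.


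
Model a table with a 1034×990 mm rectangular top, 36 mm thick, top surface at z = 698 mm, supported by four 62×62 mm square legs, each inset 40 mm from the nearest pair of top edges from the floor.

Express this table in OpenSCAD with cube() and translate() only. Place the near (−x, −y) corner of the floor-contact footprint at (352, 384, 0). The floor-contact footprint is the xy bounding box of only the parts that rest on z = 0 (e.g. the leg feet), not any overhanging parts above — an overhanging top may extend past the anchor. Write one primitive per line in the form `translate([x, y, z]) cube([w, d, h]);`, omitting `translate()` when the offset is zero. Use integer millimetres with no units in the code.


translate([312, 344, 662]) cube([1034, 990, 36]);
translate([352, 384, 0]) cube([62, 62, 662]);
translate([1244, 384, 0]) cube([62, 62, 662]);
translate([352, 1232, 0]) cube([62, 62, 662]);
translate([1244, 1232, 0]) cube([62, 62, 662]);


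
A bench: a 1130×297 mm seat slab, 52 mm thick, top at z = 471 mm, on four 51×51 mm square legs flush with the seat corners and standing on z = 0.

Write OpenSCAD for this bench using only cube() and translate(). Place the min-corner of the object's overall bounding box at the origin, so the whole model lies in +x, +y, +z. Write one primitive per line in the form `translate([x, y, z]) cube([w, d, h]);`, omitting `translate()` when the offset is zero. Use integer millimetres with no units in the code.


// leg_h = 471 − 52 = 419
translate([0, 0, 419]) cube([1130, 297, 52]);
cube([51, 51, 419]);
translate([0, 246, 0]) cube([51, 51, 419]);
translate([1079, 0, 0]) cube([51, 51, 419]);
translate([1079, 246, 0]) cube([51, 51, 419]);


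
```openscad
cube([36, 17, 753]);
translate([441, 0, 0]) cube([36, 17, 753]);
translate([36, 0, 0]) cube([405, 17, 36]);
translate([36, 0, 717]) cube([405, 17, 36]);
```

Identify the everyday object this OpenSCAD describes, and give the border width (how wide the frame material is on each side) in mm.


A picture frame. The border width is 36 mm.

Four thin pieces enclosing a rectangular opening — a picture frame. The two full-height stiles are 753 mm tall; the top rail sits at z = 717 and is 36 mm tall, so the border above the opening is 753 − 717 = 36 mm, matching the stile x-width.


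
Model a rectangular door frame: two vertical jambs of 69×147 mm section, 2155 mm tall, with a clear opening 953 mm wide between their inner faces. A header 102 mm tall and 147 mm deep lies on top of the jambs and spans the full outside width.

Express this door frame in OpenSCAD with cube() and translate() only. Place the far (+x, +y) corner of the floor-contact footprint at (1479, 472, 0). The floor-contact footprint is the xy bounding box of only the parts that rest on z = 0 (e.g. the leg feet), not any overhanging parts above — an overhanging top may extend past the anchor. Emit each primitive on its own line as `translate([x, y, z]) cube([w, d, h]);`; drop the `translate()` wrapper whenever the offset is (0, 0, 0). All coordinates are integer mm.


translate([388, 325, 0]) cube([69, 147, 2155]);
translate([1410, 325, 0]) cube([69, 147, 2155]);
translate([388, 325, 2155]) cube([1091, 147, 102]);


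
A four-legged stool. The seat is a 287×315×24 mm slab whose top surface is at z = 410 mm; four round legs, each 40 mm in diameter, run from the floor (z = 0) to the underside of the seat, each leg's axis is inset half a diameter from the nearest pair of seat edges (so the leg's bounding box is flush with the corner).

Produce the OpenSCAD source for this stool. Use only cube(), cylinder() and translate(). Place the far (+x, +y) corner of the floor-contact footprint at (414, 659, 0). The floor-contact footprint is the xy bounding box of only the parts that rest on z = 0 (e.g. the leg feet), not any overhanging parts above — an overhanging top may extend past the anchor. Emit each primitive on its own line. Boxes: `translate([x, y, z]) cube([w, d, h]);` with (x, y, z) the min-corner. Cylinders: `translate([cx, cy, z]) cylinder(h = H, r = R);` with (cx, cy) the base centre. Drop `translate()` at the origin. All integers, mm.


// leg_h = 410 - 24 = 386
translate([127, 344, 386]) cube([287, 315, 24]);
translate([147, 364, 0]) cylinder(h = 386, r = 20);
translate([394, 364, 0]) cylinder(h = 386, r = 20);
translate([147, 639, 0]) cylinder(h = 386, r = 20);
translate([394, 639, 0]) cylinder(h = 386, r = 20);


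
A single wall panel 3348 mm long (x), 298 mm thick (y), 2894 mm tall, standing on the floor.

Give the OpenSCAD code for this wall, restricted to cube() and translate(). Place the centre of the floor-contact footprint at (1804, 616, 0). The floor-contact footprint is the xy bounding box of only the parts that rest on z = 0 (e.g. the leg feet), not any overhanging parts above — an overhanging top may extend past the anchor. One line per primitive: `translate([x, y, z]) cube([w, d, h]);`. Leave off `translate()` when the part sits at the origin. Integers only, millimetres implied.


translate([130, 467, 0]) cube([3348, 298, 2894]);


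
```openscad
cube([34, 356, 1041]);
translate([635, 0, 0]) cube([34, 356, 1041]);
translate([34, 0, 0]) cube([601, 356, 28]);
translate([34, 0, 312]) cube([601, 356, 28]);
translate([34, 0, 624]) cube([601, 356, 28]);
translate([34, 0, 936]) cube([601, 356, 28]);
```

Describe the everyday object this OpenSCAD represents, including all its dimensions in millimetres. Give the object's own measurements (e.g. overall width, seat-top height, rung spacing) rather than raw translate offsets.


An open bookshelf. Two side panels, each 34 mm thick, 356 mm deep and 1041 mm tall, stand 669 mm apart (outside-to-outside). Between them sit 4 shelves, each 28 mm thick and 356 mm deep, spanning the full gap between the sides. The bottom shelf rests on the floor (its underside at z = 0) and the clear gap between one shelf's top and the next shelf's underside is 284 mm.


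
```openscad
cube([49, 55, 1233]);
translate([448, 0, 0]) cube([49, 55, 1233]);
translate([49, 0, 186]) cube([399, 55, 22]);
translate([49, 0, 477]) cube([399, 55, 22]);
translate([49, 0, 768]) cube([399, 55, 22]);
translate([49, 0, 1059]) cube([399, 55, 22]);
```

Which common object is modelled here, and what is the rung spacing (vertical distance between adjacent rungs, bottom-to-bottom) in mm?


A ladder. The rung spacing is 291 mm.

Two tall 49×55 posts with 4 short bars between them — a ladder. Adjacent rungs sit at z = 186 and z = 477, so the spacing is 477 − 186 = 291 mm.


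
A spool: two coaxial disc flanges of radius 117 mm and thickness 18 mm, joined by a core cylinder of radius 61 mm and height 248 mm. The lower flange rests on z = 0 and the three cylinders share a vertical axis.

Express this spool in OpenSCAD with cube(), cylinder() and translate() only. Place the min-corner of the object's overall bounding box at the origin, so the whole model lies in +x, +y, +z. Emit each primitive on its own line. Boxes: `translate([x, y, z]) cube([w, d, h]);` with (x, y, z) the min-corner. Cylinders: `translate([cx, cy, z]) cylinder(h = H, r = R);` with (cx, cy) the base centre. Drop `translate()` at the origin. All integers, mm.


translate([117, 117, 0]) cylinder(h = 18, r = 117);
translate([117, 117, 18]) cylinder(h = 248, r = 61);
translate([117, 117, 266]) cylinder(h = 18, r = 117);


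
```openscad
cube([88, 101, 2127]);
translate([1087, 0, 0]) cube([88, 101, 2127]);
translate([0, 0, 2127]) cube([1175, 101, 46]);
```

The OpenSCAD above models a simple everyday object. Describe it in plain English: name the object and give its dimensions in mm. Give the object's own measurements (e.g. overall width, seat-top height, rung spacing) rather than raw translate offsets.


A door frame. The clear opening is 999 mm wide and 2127 mm high. Two 88 mm wide jambs, 101 mm deep, stand either side of the opening from the floor to the top of the opening. A 46 mm thick head sits across the top of both jambs, spanning the full outside width of the frame.


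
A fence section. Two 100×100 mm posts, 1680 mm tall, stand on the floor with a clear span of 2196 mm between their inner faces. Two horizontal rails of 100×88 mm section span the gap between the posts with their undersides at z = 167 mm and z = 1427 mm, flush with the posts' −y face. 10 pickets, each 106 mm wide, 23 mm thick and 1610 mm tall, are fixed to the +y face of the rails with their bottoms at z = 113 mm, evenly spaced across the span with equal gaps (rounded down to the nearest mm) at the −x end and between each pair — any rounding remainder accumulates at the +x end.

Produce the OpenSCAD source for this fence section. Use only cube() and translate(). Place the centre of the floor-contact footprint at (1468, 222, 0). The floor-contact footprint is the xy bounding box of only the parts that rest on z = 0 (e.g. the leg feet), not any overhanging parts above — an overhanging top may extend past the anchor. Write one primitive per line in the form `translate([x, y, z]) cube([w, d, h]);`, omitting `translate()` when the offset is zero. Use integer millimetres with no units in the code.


translate([270, 172, 0]) cube([100, 100, 1680]);
translate([2566, 172, 0]) cube([100, 100, 1680]);
translate([370, 172, 167]) cube([2196, 100, 88]);
translate([370, 172, 1427]) cube([2196, 100, 88]);
translate([473, 272, 113]) cube([106, 23, 1610]);
translate([682, 272, 113]) cube([106, 23, 1610]);
translate([891, 272, 113]) cube([106, 23, 1610]);
translate([1100, 272, 113]) cube([106, 23, 1610]);
translate([1309, 272, 113]) cube([106, 23, 1610]);
translate([1518, 272, 113]) cube([106, 23, 1610]);
translate([1727, 272, 113]) cube([106, 23, 1610]);
translate([1936, 272, 113]) cube([106, 23, 1610]);
translate([2145, 272, 113]) cube([106, 23, 1610]);
translate([2354, 272, 113]) cube([106, 23, 1610]);


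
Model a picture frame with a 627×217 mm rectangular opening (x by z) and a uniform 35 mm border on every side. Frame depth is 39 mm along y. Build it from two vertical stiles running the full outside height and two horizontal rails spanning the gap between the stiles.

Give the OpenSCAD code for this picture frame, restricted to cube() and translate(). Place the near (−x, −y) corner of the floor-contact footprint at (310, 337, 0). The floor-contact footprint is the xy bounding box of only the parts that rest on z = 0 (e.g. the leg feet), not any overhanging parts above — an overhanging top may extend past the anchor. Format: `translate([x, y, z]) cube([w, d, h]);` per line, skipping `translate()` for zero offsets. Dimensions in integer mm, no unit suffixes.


translate([310, 337, 0]) cube([35, 39, 287]);
translate([972, 337, 0]) cube([35, 39, 287]);
translate([345, 337, 0]) cube([627, 39, 35]);
translate([345, 337, 252]) cube([627, 39, 35]);


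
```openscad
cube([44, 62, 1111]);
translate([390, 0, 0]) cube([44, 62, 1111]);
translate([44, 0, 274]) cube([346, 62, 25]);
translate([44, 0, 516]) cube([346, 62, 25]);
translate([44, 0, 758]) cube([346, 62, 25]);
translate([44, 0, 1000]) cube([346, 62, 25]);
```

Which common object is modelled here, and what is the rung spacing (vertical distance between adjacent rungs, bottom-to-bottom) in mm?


A ladder. The rung spacing is 242 mm.

Two tall 44×62 posts with 4 short bars between them — a ladder. Adjacent rungs sit at z = 274 and z = 516, so the spacing is 516 − 274 = 242 mm.


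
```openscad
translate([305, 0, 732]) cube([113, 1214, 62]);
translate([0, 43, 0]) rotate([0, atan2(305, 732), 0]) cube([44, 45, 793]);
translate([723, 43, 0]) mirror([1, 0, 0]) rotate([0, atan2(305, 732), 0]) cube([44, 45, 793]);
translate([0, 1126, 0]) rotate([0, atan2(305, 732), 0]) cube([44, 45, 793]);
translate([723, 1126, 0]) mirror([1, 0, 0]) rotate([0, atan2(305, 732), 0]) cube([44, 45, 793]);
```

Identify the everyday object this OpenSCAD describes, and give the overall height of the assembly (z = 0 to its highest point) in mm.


A sawhorse. The overall height is 794 mm.

A beam across two mirrored pairs of raked legs — a sawhorse. The beam's underside is at z = 732 (matching the legs' vertical rise in atan2(305, 732)) and the beam is 62 mm tall, so its top is at 732 + 62 = 794 mm. The raked legs top out at the beam's underside, so that is the highest point.


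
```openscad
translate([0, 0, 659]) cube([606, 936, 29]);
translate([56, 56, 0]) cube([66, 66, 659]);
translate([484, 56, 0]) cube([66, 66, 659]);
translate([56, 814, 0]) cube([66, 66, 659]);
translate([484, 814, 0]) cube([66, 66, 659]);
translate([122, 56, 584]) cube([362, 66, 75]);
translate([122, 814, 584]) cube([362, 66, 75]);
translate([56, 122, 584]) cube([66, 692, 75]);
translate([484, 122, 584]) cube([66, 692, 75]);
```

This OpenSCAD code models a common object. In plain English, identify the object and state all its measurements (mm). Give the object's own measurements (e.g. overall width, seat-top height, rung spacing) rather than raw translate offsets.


A rectangular dining table. The top is 606×936×29 mm with its upper surface at z = 688 mm. It stands on four 66×66 mm square legs, each inset 56 mm from the nearest pair of top edges, running from the floor to the underside of the top. Four apron rails, 66 mm thick and 75 mm tall, run between adjacent legs with their top edges flush with the underside of the top and their outer faces flush with the legs' outer faces.


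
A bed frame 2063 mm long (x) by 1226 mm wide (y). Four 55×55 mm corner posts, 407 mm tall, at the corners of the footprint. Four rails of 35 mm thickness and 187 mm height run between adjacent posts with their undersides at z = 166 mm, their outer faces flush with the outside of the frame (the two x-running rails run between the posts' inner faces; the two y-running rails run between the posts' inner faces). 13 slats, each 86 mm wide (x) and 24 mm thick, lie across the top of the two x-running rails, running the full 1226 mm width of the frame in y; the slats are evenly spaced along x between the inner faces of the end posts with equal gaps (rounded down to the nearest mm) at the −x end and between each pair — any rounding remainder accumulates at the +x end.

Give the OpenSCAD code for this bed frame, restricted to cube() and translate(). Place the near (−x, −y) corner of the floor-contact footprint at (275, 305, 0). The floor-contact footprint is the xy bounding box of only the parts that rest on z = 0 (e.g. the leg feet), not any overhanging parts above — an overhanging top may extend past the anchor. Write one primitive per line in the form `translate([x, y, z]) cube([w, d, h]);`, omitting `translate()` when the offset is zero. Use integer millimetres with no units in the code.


translate([275, 305, 0]) cube([55, 55, 407]);
translate([275, 1476, 0]) cube([55, 55, 407]);
translate([2283, 305, 0]) cube([55, 55, 407]);
translate([2283, 1476, 0]) cube([55, 55, 407]);
translate([330, 305, 166]) cube([1953, 35, 187]);
translate([330, 1496, 166]) cube([1953, 35, 187]);
translate([275, 360, 166]) cube([35, 1116, 187]);
translate([2303, 360, 166]) cube([35, 1116, 187]);
translate([389, 305, 353]) cube([86, 1226, 24]);
translate([534, 305, 353]) cube([86, 1226, 24]);
translate([679, 305, 353]) cube([86, 1226, 24]);
translate([824, 305, 353]) cube([86, 1226, 24]);
translate([969, 305, 353]) cube([86, 1226, 24]);
translate([1114, 305, 353]) cube([86, 1226, 24]);
translate([1259, 305, 353]) cube([86, 1226, 24]);
translate([1404, 305, 353]) cube([86, 1226, 24]);
translate([1549, 305, 353]) cube([86, 1226, 24]);
translate([1694, 305, 353]) cube([86, 1226, 24]);
translate([1839, 305, 353]) cube([86, 1226, 24]);
translate([1984, 305, 353]) cube([86, 1226, 24]);
translate([2129, 305, 353]) cube([86, 1226, 24]);


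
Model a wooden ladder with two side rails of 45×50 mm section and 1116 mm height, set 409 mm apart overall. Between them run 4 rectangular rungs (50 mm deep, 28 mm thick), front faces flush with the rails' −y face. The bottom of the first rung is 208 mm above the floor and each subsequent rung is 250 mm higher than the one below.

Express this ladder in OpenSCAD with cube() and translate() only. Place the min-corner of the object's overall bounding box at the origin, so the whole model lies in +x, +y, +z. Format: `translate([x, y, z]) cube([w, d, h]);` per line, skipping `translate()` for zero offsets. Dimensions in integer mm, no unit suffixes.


cube([45, 50, 1116]);
translate([364, 0, 0]) cube([45, 50, 1116]);
translate([45, 0, 208]) cube([319, 50, 28]);
translate([45, 0, 458]) cube([319, 50, 28]);
translate([45, 0, 708]) cube([319, 50, 28]);
translate([45, 0, 958]) cube([319, 50, 28]);


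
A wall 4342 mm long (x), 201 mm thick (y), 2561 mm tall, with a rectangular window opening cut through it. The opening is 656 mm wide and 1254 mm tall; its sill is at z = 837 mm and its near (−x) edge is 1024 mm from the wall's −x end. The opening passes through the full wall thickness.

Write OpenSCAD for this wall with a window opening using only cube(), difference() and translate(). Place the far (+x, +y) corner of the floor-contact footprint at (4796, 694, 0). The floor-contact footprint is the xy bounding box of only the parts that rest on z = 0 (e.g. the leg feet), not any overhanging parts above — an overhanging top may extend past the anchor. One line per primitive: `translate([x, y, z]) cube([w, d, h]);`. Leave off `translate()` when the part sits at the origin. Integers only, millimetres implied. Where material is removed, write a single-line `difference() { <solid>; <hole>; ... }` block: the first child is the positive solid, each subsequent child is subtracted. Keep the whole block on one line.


difference() { translate([454, 493, 0]) cube([4342, 201, 2561]); translate([1478, 493, 837]) cube([656, 201, 1254]); }


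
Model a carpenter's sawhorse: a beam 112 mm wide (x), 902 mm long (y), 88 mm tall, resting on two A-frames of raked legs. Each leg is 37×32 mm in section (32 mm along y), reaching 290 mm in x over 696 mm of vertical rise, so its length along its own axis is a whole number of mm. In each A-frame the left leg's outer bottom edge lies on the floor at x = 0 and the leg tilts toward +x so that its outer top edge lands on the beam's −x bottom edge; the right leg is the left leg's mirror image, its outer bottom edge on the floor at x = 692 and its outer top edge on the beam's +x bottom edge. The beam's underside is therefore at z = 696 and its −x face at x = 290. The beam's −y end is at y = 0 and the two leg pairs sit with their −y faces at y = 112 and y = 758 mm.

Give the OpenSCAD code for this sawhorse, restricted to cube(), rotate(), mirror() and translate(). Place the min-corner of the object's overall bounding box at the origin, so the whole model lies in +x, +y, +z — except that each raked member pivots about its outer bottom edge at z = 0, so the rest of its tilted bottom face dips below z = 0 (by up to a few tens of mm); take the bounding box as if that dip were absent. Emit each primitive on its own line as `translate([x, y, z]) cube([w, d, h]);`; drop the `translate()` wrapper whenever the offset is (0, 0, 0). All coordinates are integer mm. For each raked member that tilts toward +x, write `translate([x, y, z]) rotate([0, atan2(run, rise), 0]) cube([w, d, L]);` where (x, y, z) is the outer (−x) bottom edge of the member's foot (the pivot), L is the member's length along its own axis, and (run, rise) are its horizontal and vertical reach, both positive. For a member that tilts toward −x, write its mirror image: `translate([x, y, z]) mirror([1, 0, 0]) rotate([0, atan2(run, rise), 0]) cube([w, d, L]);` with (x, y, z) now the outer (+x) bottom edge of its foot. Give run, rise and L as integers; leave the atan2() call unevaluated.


// leg length = √(290² + 696²) = 754
// right-leg outer foot x = 2·290 + 112 = 692
// beam min-corner = (290, 0, 696)
translate([290, 0, 696]) cube([112, 902, 88]);
translate([0, 112, 0]) rotate([0, atan2(290, 696), 0]) cube([37, 32, 754]);
translate([692, 112, 0]) mirror([1, 0, 0]) rotate([0, atan2(290, 696), 0]) cube([37, 32, 754]);
translate([0, 758, 0]) rotate([0, atan2(290, 696), 0]) cube([37, 32, 754]);
translate([692, 758, 0]) mirror([1, 0, 0]) rotate([0, atan2(290, 696), 0]) cube([37, 32, 754]);


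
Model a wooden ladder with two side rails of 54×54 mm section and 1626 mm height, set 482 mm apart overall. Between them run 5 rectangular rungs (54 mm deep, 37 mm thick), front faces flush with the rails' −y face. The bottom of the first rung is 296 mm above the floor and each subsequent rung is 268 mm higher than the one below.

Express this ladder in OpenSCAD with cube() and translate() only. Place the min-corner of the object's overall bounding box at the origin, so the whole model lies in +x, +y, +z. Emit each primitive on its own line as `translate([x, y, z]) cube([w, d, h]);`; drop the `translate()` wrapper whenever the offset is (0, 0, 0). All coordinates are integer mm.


cube([54, 54, 1626]);
translate([428, 0, 0]) cube([54, 54, 1626]);
translate([54, 0, 296]) cube([374, 54, 37]);
translate([54, 0, 564]) cube([374, 54, 37]);
translate([54, 0, 832]) cube([374, 54, 37]);
translate([54, 0, 1100]) cube([374, 54, 37]);
translate([54, 0, 1368]) cube([374, 54, 37]);


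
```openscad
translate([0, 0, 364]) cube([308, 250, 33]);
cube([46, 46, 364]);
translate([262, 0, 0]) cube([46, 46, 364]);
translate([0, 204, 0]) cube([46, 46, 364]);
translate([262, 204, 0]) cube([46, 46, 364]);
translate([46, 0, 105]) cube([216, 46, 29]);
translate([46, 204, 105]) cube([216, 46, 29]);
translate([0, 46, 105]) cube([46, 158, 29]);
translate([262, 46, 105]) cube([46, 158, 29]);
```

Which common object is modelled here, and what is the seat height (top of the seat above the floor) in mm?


A stool. The seat height is 397 mm.

A 308×250×33 slab at z = 364 on four corner posts — a stool. The seat top is 364 + 33 = 397 mm.


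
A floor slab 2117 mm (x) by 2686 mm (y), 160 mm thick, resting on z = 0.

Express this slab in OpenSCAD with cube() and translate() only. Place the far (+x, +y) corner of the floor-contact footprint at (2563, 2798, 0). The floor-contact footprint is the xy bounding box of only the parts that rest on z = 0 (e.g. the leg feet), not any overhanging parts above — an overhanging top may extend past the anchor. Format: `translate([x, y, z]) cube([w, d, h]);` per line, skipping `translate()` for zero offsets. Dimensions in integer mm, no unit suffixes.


translate([446, 112, 0]) cube([2117, 2686, 160]);


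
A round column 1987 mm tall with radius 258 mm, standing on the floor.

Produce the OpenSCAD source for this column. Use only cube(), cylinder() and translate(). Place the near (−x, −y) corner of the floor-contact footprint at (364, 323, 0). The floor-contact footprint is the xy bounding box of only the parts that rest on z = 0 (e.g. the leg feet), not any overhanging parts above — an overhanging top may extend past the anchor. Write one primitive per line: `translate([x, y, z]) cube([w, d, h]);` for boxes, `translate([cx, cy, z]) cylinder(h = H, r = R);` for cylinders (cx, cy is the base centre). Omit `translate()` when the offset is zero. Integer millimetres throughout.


translate([622, 581, 0]) cylinder(h = 1987, r = 258);


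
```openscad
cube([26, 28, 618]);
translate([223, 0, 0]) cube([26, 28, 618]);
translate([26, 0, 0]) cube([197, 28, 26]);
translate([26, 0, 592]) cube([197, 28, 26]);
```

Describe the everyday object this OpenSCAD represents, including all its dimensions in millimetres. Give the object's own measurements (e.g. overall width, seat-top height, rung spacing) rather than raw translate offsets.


A rectangular picture frame lying in the x–z plane (depth along y). The opening is 197 mm wide (x) by 566 mm tall (z), surrounded by a border 26 mm wide on all four sides. The frame is 28 mm deep and is made of two full-height vertical stiles with two horizontal rails fitted between them.


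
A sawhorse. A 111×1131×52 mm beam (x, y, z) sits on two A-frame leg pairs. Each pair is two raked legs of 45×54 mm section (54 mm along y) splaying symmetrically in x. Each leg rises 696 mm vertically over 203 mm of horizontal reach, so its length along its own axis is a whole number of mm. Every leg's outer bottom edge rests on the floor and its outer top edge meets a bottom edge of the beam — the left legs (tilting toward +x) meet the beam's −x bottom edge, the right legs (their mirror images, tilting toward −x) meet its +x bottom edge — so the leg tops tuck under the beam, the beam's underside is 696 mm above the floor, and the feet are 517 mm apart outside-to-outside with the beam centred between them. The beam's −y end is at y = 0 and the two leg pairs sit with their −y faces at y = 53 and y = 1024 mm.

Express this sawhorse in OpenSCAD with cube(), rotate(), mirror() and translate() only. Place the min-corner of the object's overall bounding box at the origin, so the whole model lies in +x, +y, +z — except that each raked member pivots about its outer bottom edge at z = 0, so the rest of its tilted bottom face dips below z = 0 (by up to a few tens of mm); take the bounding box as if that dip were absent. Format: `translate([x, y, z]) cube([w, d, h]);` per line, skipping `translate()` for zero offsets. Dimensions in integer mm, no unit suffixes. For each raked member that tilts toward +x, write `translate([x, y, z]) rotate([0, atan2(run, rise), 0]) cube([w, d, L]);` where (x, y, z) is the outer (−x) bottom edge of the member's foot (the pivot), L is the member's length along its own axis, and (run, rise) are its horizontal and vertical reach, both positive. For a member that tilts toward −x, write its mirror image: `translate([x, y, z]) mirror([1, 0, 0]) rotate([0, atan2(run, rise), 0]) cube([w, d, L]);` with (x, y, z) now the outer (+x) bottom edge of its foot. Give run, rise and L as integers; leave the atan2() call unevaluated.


translate([203, 0, 696]) cube([111, 1131, 52]);
translate([0, 53, 0]) rotate([0, atan2(203, 696), 0]) cube([45, 54, 725]);
translate([517, 53, 0]) mirror([1, 0, 0]) rotate([0, atan2(203, 696), 0]) cube([45, 54, 725]);
translate([0, 1024, 0]) rotate([0, atan2(203, 696), 0]) cube([45, 54, 725]);
translate([517, 1024, 0]) mirror([1, 0, 0]) rotate([0, atan2(203, 696), 0]) cube([45, 54, 725]);


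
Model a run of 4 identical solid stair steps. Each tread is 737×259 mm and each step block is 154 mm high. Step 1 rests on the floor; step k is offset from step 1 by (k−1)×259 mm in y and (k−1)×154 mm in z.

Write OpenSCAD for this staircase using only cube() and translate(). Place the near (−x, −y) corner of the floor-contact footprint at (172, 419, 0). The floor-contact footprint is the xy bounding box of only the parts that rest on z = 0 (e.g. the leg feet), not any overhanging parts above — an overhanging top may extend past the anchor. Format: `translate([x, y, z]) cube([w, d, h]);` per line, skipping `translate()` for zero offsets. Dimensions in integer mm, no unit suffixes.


translate([172, 419, 0]) cube([737, 259, 154]);
translate([172, 678, 154]) cube([737, 259, 154]);
translate([172, 937, 308]) cube([737, 259, 154]);
translate([172, 1196, 462]) cube([737, 259, 154]);


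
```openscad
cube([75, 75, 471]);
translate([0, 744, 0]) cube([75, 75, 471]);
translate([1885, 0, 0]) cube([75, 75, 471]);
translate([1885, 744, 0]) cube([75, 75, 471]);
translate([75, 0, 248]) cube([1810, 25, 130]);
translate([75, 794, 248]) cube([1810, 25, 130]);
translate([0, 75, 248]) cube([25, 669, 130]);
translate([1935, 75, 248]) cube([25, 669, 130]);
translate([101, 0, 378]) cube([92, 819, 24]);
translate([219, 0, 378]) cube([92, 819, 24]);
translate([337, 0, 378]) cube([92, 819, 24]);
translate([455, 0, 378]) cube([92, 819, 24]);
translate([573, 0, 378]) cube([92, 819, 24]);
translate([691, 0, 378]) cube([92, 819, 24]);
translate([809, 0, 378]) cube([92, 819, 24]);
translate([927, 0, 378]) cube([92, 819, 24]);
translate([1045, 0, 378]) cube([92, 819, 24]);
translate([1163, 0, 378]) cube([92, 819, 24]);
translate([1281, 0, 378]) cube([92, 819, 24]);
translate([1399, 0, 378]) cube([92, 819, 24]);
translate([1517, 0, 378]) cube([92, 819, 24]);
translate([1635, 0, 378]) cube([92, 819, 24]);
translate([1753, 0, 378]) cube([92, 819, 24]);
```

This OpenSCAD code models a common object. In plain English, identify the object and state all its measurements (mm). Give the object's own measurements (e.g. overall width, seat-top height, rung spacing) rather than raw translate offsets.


A bed frame 1960 mm long (x) by 819 mm wide (y). Four 75×75 mm corner posts, 471 mm tall, at the corners of the footprint. Four rails of 25 mm thickness and 130 mm height run between adjacent posts with their undersides at z = 248 mm, their outer faces flush with the outside of the frame (the two x-running rails run between the posts' inner faces; the two y-running rails run between the posts' inner faces). 15 slats, each 92 mm wide (x) and 24 mm thick, lie across the top of the two x-running rails, running the full 819 mm width of the frame in y; along x they sit between the end posts with a 26 mm gap after the −x posts and between neighbouring slats, leaving 40 mm before the +x posts.


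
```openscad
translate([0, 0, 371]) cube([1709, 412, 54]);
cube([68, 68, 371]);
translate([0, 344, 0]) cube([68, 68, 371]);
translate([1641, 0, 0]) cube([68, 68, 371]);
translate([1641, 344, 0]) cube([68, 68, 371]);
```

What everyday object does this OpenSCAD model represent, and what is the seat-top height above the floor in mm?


A bench. The seat-top height is 425 mm.

A long slab on four corner posts — a bench. The slab sits at z = 371 with thickness 54, so the top is 371 + 54 = 425 mm.


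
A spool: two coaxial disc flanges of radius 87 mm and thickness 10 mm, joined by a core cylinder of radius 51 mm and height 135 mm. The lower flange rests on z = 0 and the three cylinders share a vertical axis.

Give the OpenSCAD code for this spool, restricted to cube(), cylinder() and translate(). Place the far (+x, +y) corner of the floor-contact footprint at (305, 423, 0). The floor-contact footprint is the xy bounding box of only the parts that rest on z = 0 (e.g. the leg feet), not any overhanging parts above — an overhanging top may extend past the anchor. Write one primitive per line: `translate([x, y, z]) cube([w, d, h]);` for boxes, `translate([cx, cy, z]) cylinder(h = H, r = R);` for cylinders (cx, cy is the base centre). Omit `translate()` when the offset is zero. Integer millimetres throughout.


translate([218, 336, 0]) cylinder(h = 10, r = 87);
translate([218, 336, 10]) cylinder(h = 135, r = 51);
translate([218, 336, 145]) cylinder(h = 10, r = 87);


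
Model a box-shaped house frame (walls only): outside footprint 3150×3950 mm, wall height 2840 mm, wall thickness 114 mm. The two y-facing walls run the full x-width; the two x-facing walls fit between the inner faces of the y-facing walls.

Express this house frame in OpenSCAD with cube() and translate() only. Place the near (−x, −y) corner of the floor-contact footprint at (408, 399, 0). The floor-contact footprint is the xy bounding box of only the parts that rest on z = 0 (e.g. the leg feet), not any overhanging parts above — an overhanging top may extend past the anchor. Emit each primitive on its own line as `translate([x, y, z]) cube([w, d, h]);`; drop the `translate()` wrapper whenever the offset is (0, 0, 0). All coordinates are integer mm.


translate([408, 399, 0]) cube([3150, 114, 2840]);
translate([408, 4235, 0]) cube([3150, 114, 2840]);
translate([408, 513, 0]) cube([114, 3722, 2840]);
translate([3444, 513, 0]) cube([114, 3722, 2840]);


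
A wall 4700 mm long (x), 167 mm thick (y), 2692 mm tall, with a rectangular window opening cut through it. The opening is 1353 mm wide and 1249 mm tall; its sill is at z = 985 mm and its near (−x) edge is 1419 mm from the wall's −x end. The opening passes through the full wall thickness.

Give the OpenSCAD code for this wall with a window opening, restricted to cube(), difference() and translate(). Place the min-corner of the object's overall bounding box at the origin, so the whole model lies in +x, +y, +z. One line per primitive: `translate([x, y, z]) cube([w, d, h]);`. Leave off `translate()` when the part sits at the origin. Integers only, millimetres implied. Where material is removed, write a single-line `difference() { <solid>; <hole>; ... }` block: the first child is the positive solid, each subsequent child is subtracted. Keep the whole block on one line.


difference() { cube([4700, 167, 2692]); translate([1419, 0, 985]) cube([1353, 167, 1249]); }


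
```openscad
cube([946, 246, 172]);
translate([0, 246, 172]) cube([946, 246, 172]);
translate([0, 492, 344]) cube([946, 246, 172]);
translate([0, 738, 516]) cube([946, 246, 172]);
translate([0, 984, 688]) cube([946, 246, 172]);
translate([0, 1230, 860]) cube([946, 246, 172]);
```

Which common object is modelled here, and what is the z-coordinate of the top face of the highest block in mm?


A staircase. The total rise is 1032 mm.

6 identical blocks, each offset up and back from the previous — a staircase. Each step is 172 mm tall and there are 6 of them, so the total rise is 6 × 172 = 1032 mm.


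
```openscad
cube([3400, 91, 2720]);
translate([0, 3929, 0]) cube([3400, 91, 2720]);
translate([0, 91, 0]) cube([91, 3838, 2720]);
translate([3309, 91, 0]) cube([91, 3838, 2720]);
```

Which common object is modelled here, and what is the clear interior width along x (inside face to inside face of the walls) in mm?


A house (or room) frame. The interior width is 3218 mm.

Four 2720 mm walls enclosing a rectangle with no floor or roof — a room or house frame. Outside width is 3400 mm and wall thickness is 91 mm, so the interior width is 3400 − 2 × 91 = 3218 mm.


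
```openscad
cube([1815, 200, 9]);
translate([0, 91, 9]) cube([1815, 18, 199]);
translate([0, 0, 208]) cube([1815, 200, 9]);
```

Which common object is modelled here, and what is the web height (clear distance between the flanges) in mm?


An I-beam. The web height is 199 mm.

Two wide flanges with a thin centred web — an I-beam. Overall 217 mm minus two 9 mm flanges gives a web of 217 − 2·9 = 199 mm.


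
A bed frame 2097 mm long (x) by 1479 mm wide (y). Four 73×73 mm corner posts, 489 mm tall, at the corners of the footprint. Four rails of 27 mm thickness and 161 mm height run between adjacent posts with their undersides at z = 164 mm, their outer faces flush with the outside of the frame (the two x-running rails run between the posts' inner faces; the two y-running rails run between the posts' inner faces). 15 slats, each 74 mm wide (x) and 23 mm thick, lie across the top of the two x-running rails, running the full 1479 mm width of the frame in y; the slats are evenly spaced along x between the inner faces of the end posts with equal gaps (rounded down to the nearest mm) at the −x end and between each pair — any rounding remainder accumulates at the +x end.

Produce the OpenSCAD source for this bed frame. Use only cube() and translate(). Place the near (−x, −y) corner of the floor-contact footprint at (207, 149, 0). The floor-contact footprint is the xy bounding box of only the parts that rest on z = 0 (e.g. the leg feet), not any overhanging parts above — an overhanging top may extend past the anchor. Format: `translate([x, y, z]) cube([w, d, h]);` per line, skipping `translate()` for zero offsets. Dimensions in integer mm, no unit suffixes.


translate([207, 149, 0]) cube([73, 73, 489]);
translate([207, 1555, 0]) cube([73, 73, 489]);
translate([2231, 149, 0]) cube([73, 73, 489]);
translate([2231, 1555, 0]) cube([73, 73, 489]);
translate([280, 149, 164]) cube([1951, 27, 161]);
translate([280, 1601, 164]) cube([1951, 27, 161]);
translate([207, 222, 164]) cube([27, 1333, 161]);
translate([2277, 222, 164]) cube([27, 1333, 161]);
translate([332, 149, 325]) cube([74, 1479, 23]);
translate([458, 149, 325]) cube([74, 1479, 23]);
translate([584, 149, 325]) cube([74, 1479, 23]);
translate([710, 149, 325]) cube([74, 1479, 23]);
translate([836, 149, 325]) cube([74, 1479, 23]);
translate([962, 149, 325]) cube([74, 1479, 23]);
translate([1088, 149, 325]) cube([74, 1479, 23]);
translate([1214, 149, 325]) cube([74, 1479, 23]);
translate([1340, 149, 325]) cube([74, 1479, 23]);
translate([1466, 149, 325]) cube([74, 1479, 23]);
translate([1592, 149, 325]) cube([74, 1479, 23]);
translate([1718, 149, 325]) cube([74, 1479, 23]);
translate([1844, 149, 325]) cube([74, 1479, 23]);
translate([1970, 149, 325]) cube([74, 1479, 23]);
translate([2096, 149, 325]) cube([74, 1479, 23]);
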